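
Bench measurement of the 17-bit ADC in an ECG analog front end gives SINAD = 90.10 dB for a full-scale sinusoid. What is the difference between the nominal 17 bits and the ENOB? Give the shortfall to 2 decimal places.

2.33 bits

N_eff = (90.10 − 1.76)/6.02 = 14.6744 bits.
Shortfall = 17 − 14.6744 = 2.3256 bits.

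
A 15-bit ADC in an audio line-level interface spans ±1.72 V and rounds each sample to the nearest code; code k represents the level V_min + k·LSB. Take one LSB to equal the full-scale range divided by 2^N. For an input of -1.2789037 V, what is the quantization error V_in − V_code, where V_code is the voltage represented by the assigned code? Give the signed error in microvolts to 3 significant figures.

−31.6 µV

Range = 1.72 − (-1.72) = 3.44 V. LSB = 3.44 V / 2^15 ≈ 105.0 µV.
Position in LSBs: (-1.2789037 − (-1.72)) × 32768/3.44 = 4201.6987; rounding gives k = 4202.
V_code = V_min + k × range/2^15 = -1.72 + 4202 × 3.44/32768 = -1.2788720703 V.
Error = V_in − V_code = -1.2789037 − (-1.2788720703) = −31.6 µV.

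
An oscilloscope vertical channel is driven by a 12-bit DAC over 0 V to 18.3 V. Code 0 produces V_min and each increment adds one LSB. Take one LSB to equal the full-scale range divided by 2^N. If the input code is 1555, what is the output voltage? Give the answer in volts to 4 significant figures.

Range is 18.3 V. LSB = 18.3 V / 2^12.
Output = V_min + (1555/4096) × range = 0 + 0.379639 × 18.3 V
      = 0 V + 6.94739 V = 6.94739 V.

6.947 V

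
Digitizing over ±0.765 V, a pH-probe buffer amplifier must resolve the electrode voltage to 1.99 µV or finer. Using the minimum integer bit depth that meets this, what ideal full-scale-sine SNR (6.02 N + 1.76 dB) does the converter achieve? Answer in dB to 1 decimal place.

Range = 0.765 − (-0.765) = 1.53 V.
Need 2^N ≥ 1.53 V / 1.99 µV = 768800 → N_min = 20.
6.02(20) + 1.76 = 122.16 dB.

122.2 dB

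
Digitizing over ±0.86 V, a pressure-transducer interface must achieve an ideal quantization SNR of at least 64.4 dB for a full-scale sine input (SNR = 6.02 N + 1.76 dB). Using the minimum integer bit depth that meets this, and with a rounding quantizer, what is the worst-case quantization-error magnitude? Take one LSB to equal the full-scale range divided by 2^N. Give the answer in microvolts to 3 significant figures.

420 µV

Range = 0.86 − (-0.86) = 1.72 V.
6.02 N + 1.76 ≥ 64.4 gives N ≥ 10.405, so the minimum integer is 11.
One LSB is 1.72 V / 2048 = 0.83984 mV.
Half an LSB is 420 µV.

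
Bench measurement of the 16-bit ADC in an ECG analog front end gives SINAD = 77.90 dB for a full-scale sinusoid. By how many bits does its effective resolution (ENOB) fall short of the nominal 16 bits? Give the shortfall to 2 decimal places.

3.35 bits

ENOB = (SINAD − 1.76)/6.02 = (77.90 − 1.76)/6.02 = 12.6478 bits.
Lost resolution: 16 − 12.6478 = 3.3522 bits.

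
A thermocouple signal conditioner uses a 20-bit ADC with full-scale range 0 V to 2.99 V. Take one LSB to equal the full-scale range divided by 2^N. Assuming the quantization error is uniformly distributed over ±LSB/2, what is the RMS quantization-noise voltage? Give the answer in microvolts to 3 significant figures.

Range is 2.99 V.
Step size = 2.99/1048576 V = 2.8515 µV.
For a uniform distribution on [−LSB/2, +LSB/2], V_rms = LSB/√12 = 2.8515 µV/3.4641 = 0.823 µV.

0.823 µV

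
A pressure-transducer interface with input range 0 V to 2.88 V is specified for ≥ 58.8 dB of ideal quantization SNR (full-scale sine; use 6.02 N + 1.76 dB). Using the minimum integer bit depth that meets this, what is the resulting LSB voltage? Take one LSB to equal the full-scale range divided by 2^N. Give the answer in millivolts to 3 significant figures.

2.81 mV

V_FS = 2.88 V.
N ≥ (58.8 − 1.76)/6.02 = 9.475 → N_min = 10.
Step size = 2.88/1024 V = 2.81 mV.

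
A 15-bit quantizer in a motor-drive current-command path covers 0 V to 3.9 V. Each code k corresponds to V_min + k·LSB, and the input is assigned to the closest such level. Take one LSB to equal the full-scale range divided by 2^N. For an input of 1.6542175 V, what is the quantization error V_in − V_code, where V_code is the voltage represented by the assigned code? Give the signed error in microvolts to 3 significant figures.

−21.4 µV

V_FS = 3.9 V. LSB = 3.9 V / 2^15 ≈ 119.0 µV.
(V_in − V_min)/LSB = (1.6542175 − (0)) × 32768/3.9 = 13898.8203 → nearest code k = 13899.
Reconstructed level: 0 + 13899 × 3.9/32768 V = 1.6542388916 V.
Error = V_in − V_code = 1.6542175 − (1.6542388916) = −21.4 µV.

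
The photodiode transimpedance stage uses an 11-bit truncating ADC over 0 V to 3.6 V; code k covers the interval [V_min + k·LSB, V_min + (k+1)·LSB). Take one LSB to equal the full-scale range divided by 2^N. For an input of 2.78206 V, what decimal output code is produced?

Range is 3.6 V. LSB = 3.6 V / 2^11 ≈ 1.758 mV.
V_in − V_min = 2.78206 − (0) = 2.78206 V.
Divide by LSB: 2.78206 × 2048/3.6 = 1582.6830.
Truncating gives code 1582.

1582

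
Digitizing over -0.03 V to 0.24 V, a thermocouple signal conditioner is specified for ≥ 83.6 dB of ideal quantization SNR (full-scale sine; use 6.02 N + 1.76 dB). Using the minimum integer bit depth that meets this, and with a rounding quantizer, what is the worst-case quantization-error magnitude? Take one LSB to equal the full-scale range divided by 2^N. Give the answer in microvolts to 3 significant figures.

Span: 0.24 V − (-0.03 V) = 0.27 V.
6.02 N + 1.76 ≥ 83.6 gives N ≥ 13.595, so the minimum integer is 14.
Step size = 0.27/16384 V = 16.479 µV.
Max error for round-to-nearest is LSB/2 = 8.24 µV.

8.24 µV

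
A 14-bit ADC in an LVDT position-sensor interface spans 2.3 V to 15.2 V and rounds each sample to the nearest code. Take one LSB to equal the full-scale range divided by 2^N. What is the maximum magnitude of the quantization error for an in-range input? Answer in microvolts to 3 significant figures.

The full-scale span is 15.2 − (2.3) = 12.9 V.
LSB = 12.9 V / 2^14 = 0.78735 mV.
Worst-case error for round-to-nearest is half an LSB: 394 µV.

394 µV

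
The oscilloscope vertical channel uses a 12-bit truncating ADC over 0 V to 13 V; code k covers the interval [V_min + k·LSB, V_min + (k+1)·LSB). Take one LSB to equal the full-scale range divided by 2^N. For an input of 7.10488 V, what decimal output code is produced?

2238

V_FS = 13 V. LSB = 13 V / 2^12 ≈ 3.174 mV.
code = ⌊(V_in − V_min)/LSB⌋ = ⌊(V_in − V_min) × 2^12 / range⌋
     = ⌊(7.10488 − (0)) × 4096 / 13⌋ = ⌊7.10488 × 4096/13⌋
     = ⌊2238.584⌋ = 2238.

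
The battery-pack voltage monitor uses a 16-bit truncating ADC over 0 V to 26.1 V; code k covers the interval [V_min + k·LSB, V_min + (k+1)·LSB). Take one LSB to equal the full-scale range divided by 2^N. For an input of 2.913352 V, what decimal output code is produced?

7315

Full-scale range = 26.1 V. LSB = 26.1 V / 2^16 ≈ 398.3 µV.
V_in − V_min = 2.913352 − (0) = 2.913352 V.
Divide by LSB: 2.913352 × 65536/26.1 = 7315.3041.
Truncating gives code 7315.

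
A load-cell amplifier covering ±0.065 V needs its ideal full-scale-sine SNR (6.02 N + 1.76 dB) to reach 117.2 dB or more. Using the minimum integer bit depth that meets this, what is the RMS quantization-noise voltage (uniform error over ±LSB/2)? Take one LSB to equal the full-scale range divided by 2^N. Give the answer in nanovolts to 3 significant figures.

Full-scale range = 0.065 V − (-0.065 V) = 0.13 V.
N ≥ (117.2 − 1.76)/6.02 = 19.176 → N_min = 20.
LSB = 0.13 V / 2^20 = 123.98 nV.
σ_q = LSB/√12 = 123.98 nV/3.4641 = 35.8 nV.

35.8 nV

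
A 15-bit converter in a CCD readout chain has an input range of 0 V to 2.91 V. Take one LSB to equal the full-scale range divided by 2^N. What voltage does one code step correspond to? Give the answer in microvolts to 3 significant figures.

88.8 µV

Range is 2.91 V.
2^15 = 32768 levels.
One LSB is 2.91 V / 32768 = 88.8 µV.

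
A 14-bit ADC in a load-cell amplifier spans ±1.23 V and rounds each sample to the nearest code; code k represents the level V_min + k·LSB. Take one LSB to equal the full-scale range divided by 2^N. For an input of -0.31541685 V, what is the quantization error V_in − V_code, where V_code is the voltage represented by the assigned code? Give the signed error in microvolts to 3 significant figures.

+40.9 µV

Span: 1.23 V − (-1.23 V) = 2.46 V. LSB = 2.46 V / 2^14 ≈ 150.1 µV.
Position in LSBs: (-0.31541685 − (-1.23)) × 16384/2.46 = 6091.2725; rounding gives k = 6091.
V_code = V_min + k × range/2^14 = -1.23 + 6091 × 2.46/16384 = -0.31545776367 V.
e = -0.31541685 − (-0.31545776367) = +40.9 µV.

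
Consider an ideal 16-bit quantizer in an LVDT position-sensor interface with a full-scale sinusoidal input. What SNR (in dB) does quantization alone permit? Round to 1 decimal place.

For an ideal N-bit converter with full-scale sine input, SNR = 6.02 N + 1.76 dB. SNR = 6.02 × 16 + 1.76 = 96.32 + 1.76 = 98.08 dB.

98.1 dB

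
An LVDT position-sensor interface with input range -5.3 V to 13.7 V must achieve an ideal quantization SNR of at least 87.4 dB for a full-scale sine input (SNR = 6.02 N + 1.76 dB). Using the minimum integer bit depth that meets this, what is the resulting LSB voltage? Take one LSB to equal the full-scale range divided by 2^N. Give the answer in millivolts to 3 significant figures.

Range = 13.7 − (-5.3) = 19 V.
Solving 6.02 N ≥ 87.4 − 1.76: N ≥ 14.226. Round up → N = 15.
Step size = 19/32768 V = 0.580 mV.

0.580 mV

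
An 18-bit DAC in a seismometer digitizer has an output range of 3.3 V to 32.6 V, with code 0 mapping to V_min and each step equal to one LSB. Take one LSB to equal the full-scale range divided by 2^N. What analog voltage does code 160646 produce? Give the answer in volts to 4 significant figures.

21.26 V

Full-scale range = 32.6 V − (3.3 V) = 29.3 V. LSB = 29.3 V / 2^18.
V_out = 3.3 + 160646 × (29.3/262144) V
      = 3.3 + 17.9555 = 21.2555 V.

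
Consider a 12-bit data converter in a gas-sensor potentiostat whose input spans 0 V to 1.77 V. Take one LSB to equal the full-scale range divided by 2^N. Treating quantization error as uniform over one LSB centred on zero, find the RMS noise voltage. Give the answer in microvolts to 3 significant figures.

125 µV

Span = 1.77 V.
Step size = 1.77/4096 V = 432.13 µV.
σ_q = LSB/√12 = 432.13 µV/3.4641 = 125 µV.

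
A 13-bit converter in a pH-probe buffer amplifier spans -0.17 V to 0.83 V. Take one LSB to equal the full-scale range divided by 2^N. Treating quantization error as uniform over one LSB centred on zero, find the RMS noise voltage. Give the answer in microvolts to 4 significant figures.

The full-scale span is 0.83 − (-0.17) = 1 V.
LSB = 1 V ÷ 2^13 = 1/8192 V = 122.070 µV.
V_rms = LSB/√12 = 122.070 µV / √12 = 35.24 µV.

35.24 µV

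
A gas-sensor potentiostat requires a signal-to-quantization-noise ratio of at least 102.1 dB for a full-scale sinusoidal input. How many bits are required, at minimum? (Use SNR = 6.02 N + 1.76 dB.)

N ≥ (102.1 − 1.76)/6.02 = 16.668 → N_min = 17.

17 bits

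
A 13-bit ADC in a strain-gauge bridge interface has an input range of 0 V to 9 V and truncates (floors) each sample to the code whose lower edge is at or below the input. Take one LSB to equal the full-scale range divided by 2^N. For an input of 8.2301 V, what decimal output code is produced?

7491

V_FS = 9 V. LSB = 9 V / 2^13 ≈ 1.099 mV.
V_in − V_min = 8.2301 − (0) = 8.2301 V.
Divide by LSB: 8.2301 × 8192/9 = 7491.2199.
Truncating gives code 7491.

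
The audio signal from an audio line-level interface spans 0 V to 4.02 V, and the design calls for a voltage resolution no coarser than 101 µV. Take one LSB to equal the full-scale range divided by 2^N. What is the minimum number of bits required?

Full-scale range = 4.02 V.
Required number of levels: 4.02/101 µV = 39802; smallest N with 2^N ≥ that is 16.

16 bits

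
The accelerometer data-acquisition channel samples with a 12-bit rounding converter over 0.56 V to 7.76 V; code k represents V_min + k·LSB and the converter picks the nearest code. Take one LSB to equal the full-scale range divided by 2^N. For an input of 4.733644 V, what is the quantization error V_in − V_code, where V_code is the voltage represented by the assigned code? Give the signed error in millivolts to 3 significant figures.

Full-scale range = 7.76 V − (0.56 V) = 7.2 V. LSB = 7.2 V / 2^12 ≈ 1.758 mV.
(V_in − V_min)/LSB = (4.733644 − (0.56)) × 4096/7.2 = 2374.3397 → nearest code k = 2374.
Reconstructed level: 0.56 + 2374 × 7.2/4096 V = 4.733046875 V.
e = 4.733644 − (4.733046875) = +0.597 mV.

+0.597 mV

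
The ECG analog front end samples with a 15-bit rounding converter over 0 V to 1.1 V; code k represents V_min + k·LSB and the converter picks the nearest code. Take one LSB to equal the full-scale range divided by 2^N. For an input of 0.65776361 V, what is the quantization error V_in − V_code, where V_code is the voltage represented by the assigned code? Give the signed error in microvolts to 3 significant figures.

Range is 1.1 V. LSB = 1.1 V / 2^15 ≈ 33.57 µV.
(V_in − V_min)/LSB = (0.65776361 − (0)) × 32768/1.1 = 19594.1800 → nearest code k = 19594.
Reconstructed level: 0 + 19594 × 1.1/32768 V = 0.65775756836 V.
Error = V_in − V_code = 0.65776361 − (0.65775756836) = +6.04 µV.

+6.04 µV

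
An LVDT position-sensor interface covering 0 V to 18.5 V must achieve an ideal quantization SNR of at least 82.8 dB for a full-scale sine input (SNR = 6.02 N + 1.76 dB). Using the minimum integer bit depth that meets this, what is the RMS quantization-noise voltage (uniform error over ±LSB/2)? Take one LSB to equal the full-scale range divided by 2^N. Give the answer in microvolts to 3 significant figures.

326 µV

V_FS = 18.5 V.
Solving 6.02 N ≥ 82.8 − 1.76: N ≥ 13.462. Round up → N = 14.
LSB = 18.5 V / 2^14 = 1.1292 mV.
RMS noise = LSB/√12 = 326 µV.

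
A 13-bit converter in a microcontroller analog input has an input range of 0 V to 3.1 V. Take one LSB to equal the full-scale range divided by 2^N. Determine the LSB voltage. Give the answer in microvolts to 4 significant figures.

378.4 µV

Range is 3.1 V.
Number of codes = 2^13 = 8192.
LSB = 3.1 V ÷ 2^13 = 3.1/8192 V = 378.4 µV.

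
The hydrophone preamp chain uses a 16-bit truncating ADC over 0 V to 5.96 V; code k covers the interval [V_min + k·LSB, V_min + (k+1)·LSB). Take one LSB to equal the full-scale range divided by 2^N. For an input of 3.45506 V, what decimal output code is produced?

Range is 5.96 V. LSB = 5.96 V / 2^16 ≈ 90.94 µV.
(V_in − V_min) × 2^16/range = (3.45506 − (0)) × 65536/5.96 = 37991.747.
Floor → code = 37991.

37991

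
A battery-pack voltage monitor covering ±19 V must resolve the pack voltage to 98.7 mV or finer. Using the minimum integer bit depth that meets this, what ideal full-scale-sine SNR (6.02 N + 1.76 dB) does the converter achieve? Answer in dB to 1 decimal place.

55.9 dB

The full-scale span is 19 − (-19) = 38 V.
38 V / 98.7 mV = 385.0. Since 2^8 = 256 and 2^9 = 512, N = 9.
SNR = 6.02 × 9 + 1.76 = 55.94 dB.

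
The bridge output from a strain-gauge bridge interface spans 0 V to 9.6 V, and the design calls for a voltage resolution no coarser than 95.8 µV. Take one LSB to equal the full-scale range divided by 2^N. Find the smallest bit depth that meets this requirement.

V_FS = 9.6 V.
Levels needed ≥ 9.6/95.8 µV = 100200. 2^17 = 131072 suffices, so N_min = 17.

17 bits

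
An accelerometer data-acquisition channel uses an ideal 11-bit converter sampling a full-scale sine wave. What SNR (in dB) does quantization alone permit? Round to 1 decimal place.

SNR = 6.02·11 + 1.76 = 67.98 dB.

68.0 dB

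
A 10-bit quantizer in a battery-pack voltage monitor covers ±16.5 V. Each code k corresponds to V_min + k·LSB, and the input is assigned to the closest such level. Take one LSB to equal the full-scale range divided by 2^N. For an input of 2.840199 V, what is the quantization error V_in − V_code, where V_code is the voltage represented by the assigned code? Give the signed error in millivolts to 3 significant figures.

+4.26 mV

Span: 16.5 V − (-16.5 V) = 33 V. LSB = 33 V / 2^10 ≈ 32.23 mV.
(2.840199 − (-16.5)) / LSB = 19.340199 × 1024/33 = 600.1322. Nearest integer: k = 600.
V_code = -16.5 + (600/1024) × 33 = 2.835937500 V.
Error = V_in − V_code = 2.840199 − (2.835937500) = +4.26 mV.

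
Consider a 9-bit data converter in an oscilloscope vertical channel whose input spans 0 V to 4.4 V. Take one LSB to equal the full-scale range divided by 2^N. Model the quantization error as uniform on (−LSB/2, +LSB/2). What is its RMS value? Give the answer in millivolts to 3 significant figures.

2.48 mV

V_FS = 4.4 V.
LSB = 4.4 V / 2^9 = 8.5938 mV.
V_rms = LSB/√12 = 8.5938 mV / √12 = 2.48 mV.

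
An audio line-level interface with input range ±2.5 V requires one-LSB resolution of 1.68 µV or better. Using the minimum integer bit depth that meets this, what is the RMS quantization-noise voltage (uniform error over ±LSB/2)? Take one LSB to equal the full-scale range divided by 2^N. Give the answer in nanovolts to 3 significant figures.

Full-scale range = 2.5 V − (-2.5 V) = 5 V.
5 V / 1.68 µV = 2.976e6. Since 2^21 = 2097152 and 2^22 = 4194304, N = 22.
One LSB is 5 V / 4194304 = 1.1921 µV.
σ_q = LSB/√12 = 1.1921 µV/3.4641 = 344 nV.

344 nV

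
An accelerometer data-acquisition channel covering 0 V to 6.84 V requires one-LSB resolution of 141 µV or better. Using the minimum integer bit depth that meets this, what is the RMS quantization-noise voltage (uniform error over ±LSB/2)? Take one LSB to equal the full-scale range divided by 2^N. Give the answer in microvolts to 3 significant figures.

Span = 6.84 V.
6.84 V / 141 µV = 48510. Since 2^15 = 32768 and 2^16 = 65536, N = 16.
Step size = 6.84/65536 V = 104.37 µV.
RMS noise = LSB/√12 = 30.1 µV.

30.1 µV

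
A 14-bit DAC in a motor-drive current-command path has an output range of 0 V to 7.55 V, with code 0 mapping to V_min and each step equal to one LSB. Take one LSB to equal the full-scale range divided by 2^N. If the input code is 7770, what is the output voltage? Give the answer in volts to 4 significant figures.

Full-scale range = 7.55 V. LSB = 7.55 V / 2^14.
V_out = 0 + 7770 × (7.55/16384) V
      = 0 V + 3.58054 V = 3.58054 V.

3.581 V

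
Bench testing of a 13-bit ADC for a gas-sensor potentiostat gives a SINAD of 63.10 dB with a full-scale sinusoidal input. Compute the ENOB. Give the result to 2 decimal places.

(63.10 − 1.76) / 6.02 = 61.34/6.02 = 10.1894 effective bits.

10.19 bits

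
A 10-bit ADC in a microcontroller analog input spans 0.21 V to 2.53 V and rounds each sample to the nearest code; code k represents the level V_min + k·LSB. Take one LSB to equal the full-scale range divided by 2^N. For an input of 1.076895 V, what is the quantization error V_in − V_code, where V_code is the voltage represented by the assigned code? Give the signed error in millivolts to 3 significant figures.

−0.839 mV

Span: 2.53 V − (0.21 V) = 2.32 V. LSB = 2.32 V / 2^10 ≈ 2.266 mV.
(V_in − V_min)/LSB = (1.076895 − (0.21)) × 1024/2.32 = 382.6295 → nearest code k = 383.
V_code = 0.21 + (383/1024) × 2.32 = 1.077734375 V.
e = 1.076895 − (1.077734375) = −0.839 mV.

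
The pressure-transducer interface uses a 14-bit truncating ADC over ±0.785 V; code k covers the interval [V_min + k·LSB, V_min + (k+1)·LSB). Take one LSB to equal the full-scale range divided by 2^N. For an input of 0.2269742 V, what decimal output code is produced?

Full-scale range = 0.785 V − (-0.785 V) = 1.57 V. LSB = 1.57 V / 2^14 ≈ 95.83 µV.
V_in − V_min = 0.2269742 − (-0.785) = 1.0119742 V.
Divide by LSB: 1.0119742 × 16384/1.57 = 10560.6276.
Truncating gives code 10560.

10560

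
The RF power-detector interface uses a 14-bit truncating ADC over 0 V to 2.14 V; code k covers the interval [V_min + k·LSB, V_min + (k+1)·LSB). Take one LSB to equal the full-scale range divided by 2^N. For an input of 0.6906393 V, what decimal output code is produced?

5287

V_FS = 2.14 V. LSB = 2.14 V / 2^14 ≈ 130.6 µV.
code = ⌊(V_in − V_min)/LSB⌋ = ⌊(V_in − V_min) × 2^14 / range⌋
     = ⌊(0.6906393 − (0)) × 16384 / 2.14⌋ = ⌊0.6906393 × 16384/2.14⌋
     = ⌊5287.586⌋ = 5287.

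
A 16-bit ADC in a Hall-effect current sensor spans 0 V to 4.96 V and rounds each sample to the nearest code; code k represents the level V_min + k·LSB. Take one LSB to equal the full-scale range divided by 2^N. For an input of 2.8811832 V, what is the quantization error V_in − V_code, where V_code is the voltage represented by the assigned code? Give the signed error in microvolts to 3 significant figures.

−15.5 µV

Range is 4.96 V. LSB = 4.96 V / 2^16 ≈ 75.68 µV.
Position in LSBs: (2.8811832 − (0)) × 65536/4.96 = 38068.7948; rounding gives k = 38069.
V_code = 0 + (38069/65536) × 4.96 = 2.8811987305 V.
V_in − V_code = 2.8811832 − (2.8811987305) = −15.5 µV.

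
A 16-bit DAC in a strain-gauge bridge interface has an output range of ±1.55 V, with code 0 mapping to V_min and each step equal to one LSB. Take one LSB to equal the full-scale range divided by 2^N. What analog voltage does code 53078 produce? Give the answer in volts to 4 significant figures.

The full-scale span is 1.55 − (-1.55) = 3.1 V. LSB = 3.1 V / 2^16.
V_out = V_min + code × LSB = -1.55 V + 53078 × 3.1 V / 65536
      = -1.55 + 2.51071 = 0.960709 V.

0.9607 V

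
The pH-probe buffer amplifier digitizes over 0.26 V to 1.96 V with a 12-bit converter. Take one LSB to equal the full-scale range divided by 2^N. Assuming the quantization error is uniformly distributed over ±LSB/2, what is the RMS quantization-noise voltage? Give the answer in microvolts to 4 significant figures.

119.8 µV

Full-scale range = 1.96 V − (0.26 V) = 1.7 V.
LSB = 1.7 V ÷ 2^12 = 1.7/4096 V = 415.039 µV.
For a uniform distribution on [−LSB/2, +LSB/2], V_rms = LSB/√12 = 415.039 µV/3.4641 = 119.8 µV.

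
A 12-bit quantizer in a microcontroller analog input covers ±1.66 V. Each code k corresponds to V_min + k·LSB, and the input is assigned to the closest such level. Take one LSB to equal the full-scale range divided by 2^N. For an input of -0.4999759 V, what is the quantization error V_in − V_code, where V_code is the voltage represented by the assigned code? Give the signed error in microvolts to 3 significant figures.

+132 µV

Full-scale range = 1.66 V − (-1.66 V) = 3.32 V. LSB = 3.32 V / 2^12 ≈ 0.8105 mV.
(-0.4999759 − (-1.66)) / LSB = 1.1600241 × 4096/3.32 = 1431.1623. Nearest integer: k = 1431.
V_code = -1.66 + (1431/4096) × 3.32 = -0.5001074219 V.
e = -0.4999759 − (-0.5001074219) = +132 µV.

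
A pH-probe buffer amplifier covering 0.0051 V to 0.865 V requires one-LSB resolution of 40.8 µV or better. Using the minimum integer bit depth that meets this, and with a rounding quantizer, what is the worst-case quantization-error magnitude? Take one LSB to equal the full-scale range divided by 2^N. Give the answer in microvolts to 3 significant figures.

13.1 µV

Full-scale range = 0.865 V − (0.0051 V) = 0.8599 V.
Need 2^N ≥ 0.8599 V / 40.8 µV = 21080 → N_min = 15.
One LSB is 0.8599 V / 32768 = 26.242 µV.
|e|_max = LSB/2 = 13.1 µV.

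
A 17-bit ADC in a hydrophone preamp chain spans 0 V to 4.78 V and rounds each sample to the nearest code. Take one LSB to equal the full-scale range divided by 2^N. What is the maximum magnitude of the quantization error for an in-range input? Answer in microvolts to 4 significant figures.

18.23 µV

Full-scale range = 4.78 V.
LSB = 4.78 V ÷ 2^17 = 4.78/131072 V = 36.4685 µV.
Worst-case error for round-to-nearest is half an LSB: 18.23 µV.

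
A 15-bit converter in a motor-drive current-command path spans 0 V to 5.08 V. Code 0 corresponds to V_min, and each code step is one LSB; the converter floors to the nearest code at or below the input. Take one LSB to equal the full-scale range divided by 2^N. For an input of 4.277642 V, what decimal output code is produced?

27592

V_FS = 5.08 V. LSB = 5.08 V / 2^15 ≈ 155.0 µV.
V_in − V_min = 4.277642 − (0) = 4.277642 V.
Divide by LSB: 4.277642 × 32768/5.08 = 27592.4750.
Truncating gives code 27592.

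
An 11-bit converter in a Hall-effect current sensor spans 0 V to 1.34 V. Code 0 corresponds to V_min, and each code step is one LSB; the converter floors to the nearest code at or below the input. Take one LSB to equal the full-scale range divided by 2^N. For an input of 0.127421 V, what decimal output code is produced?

Full-scale range = 1.34 V. LSB = 1.34 V / 2^11 ≈ 0.6543 mV.
V_in − V_min = 0.127421 − (0) = 0.127421 V.
Divide by LSB: 0.127421 × 2048/1.34 = 194.7449.
Truncating gives code 194.

194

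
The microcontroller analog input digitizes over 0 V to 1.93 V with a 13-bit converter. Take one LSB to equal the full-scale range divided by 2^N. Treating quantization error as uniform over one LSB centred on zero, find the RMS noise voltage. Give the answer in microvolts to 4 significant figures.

68.01 µV

Full-scale range = 1.93 V.
LSB = 1.93 V ÷ 2^13 = 1.93/8192 V = 235.596 µV.
V_rms = LSB/√12 = 235.596 µV / √12 = 68.01 µV.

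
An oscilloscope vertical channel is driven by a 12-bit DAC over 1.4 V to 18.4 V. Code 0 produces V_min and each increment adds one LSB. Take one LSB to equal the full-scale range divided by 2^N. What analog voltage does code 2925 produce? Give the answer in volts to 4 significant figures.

13.54 V

Range = 18.4 − (1.4) = 17 V. LSB = 17 V / 2^12.
Output = V_min + (2925/4096) × range = 1.4 + 0.714111 × 17 V
      = 1.4 V + 12.1399 V = 13.5399 V.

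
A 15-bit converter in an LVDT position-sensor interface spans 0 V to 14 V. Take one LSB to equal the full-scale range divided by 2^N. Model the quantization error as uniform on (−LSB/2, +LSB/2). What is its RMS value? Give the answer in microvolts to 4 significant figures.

123.3 µV

Range is 14 V.
Step size = 14/32768 V = 427.246 µV.
σ_q = LSB/√12 = 427.246 µV/3.4641 = 123.3 µV.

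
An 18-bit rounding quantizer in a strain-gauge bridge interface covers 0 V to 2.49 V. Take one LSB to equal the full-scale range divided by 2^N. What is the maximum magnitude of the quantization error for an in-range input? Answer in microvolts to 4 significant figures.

4.749 µV

Span = 2.49 V.
One LSB is 2.49 V / 262144 = 9.49860 µV.
Worst-case error for round-to-nearest is half an LSB: 4.749 µV.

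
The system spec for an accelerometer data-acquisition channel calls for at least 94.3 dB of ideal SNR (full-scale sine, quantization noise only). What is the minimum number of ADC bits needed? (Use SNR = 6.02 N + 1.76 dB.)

16 bits

N ≥ (94.3 − 1.76)/6.02 = 15.372 → N_min = 16.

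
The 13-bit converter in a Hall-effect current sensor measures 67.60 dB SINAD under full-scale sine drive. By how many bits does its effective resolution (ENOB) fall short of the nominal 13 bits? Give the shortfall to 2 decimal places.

ENOB = (SINAD − 1.76)/6.02 = (67.60 − 1.76)/6.02 = 10.9369 bits.
13 − 10.9369 = 2.06 bits below nominal.

2.06 bits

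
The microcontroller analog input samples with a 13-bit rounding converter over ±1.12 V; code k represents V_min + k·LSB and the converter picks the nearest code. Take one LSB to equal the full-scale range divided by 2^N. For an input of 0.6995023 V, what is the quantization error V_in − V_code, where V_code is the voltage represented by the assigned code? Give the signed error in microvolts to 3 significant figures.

+49.2 µV

Range = 1.12 − (-1.12) = 2.24 V. LSB = 2.24 V / 2^13 ≈ 273.4 µV.
(0.6995023 − (-1.12)) / LSB = 1.8195023 × 8192/2.24 = 6654.1798. Nearest integer: k = 6654.
V_code = V_min + k × range/2^13 = -1.12 + 6654 × 2.24/8192 = 0.6994531250 V.
e = 0.6995023 − (0.6994531250) = +49.2 µV.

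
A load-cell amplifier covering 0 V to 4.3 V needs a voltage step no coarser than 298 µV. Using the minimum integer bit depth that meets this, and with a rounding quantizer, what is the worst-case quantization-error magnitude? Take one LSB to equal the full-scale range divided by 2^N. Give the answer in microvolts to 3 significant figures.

131 µV

Full-scale range = 4.3 V.
4.3 V / 298 µV = 14430. Since 2^13 = 8192 and 2^14 = 16384, N = 14.
LSB = 4.3 V ÷ 2^14 = 4.3/16384 V = 262.45 µV.
|e|_max = LSB/2 = 131 µV.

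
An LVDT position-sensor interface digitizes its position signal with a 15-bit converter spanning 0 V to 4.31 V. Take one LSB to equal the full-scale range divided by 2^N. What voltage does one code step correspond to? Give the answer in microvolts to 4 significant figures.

131.5 µV

Full-scale range = 4.31 V.
There are 2^15 = 32768 steps.
LSB = 4.31 V ÷ 2^15 = 4.31/32768 V = 131.5 µV.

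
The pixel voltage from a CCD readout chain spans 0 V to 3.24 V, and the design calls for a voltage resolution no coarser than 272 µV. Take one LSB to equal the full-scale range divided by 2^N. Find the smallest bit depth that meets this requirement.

14 bits

Range is 3.24 V.
Need 2^N ≥ 3.24 V / 272 µV = 11910 → N_min = 14.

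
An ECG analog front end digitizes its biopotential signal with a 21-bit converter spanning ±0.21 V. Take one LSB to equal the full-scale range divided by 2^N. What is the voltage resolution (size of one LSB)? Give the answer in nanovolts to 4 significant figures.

200.3 nV

Span: 0.21 V − (-0.21 V) = 0.42 V.
Number of codes = 2^21 = 2097152.
LSB = 0.42 V / 2^21 = 200.3 nV.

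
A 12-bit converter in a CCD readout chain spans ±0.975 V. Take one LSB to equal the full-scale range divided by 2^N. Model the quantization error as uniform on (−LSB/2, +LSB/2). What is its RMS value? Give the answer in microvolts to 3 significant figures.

137 µV

Range = 0.975 − (-0.975) = 1.95 V.
One LSB is 1.95 V / 4096 = 476.07 µV.
V_rms = LSB/√12 = 476.07 µV / √12 = 137 µV.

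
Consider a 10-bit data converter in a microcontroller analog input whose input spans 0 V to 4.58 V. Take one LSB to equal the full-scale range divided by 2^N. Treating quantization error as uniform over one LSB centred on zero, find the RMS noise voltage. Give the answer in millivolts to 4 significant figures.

1.291 mV

Range is 4.58 V.
One LSB is 4.58 V / 1024 = 4.47266 mV.
For a uniform distribution on [−LSB/2, +LSB/2], V_rms = LSB/√12 = 4.47266 mV/3.4641 = 1.291 mV.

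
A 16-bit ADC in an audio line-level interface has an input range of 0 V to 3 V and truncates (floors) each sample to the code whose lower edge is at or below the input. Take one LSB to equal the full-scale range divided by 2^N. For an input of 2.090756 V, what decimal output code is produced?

Span = 3 V. LSB = 3 V / 2^16 ≈ 45.78 µV.
V_in − V_min = 2.090756 − (0) = 2.090756 V.
Divide by LSB: 2.090756 × 65536/3 = 45673.2617.
Truncating gives code 45673.

45673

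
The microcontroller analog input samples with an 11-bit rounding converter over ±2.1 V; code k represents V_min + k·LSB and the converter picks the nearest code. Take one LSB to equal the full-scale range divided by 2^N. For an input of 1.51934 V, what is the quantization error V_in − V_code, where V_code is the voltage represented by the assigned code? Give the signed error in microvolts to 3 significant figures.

−289 µV

The full-scale span is 2.1 − (-2.1) = 4.2 V. LSB = 4.2 V / 2^11 ≈ 2.051 mV.
Position in LSBs: (1.51934 − (-2.1)) × 2048/4.2 = 1764.8591; rounding gives k = 1765.
Reconstructed level: -2.1 + 1765 × 4.2/2048 V = 1.519628906 V.
V_in − V_code = 1.51934 − (1.519628906) = −289 µV.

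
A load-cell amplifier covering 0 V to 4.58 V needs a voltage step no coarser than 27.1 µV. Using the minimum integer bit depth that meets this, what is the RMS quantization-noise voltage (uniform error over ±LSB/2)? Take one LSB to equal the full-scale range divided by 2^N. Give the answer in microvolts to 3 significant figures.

Full-scale range = 4.58 V.
Required number of levels: 4.58/27.1 µV = 169000; smallest N with 2^N ≥ that is 18.
LSB = 4.58 V ÷ 2^18 = 4.58/262144 V = 17.471 µV.
RMS noise = LSB/√12 = 5.04 µV.

5.04 µV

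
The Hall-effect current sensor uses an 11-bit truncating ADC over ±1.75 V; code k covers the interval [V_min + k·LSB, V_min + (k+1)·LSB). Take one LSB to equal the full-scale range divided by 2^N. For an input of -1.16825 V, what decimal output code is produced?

340

Range = 1.75 − (-1.75) = 3.5 V. LSB = 3.5 V / 2^11 ≈ 1.709 mV.
V_in − V_min = -1.16825 − (-1.75) = 0.58175 V.
Divide by LSB: 0.58175 × 2048/3.5 = 340.4069.
Truncating gives code 340.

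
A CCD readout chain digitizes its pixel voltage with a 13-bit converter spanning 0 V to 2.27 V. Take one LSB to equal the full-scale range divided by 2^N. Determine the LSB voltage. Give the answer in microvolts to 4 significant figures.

277.1 µV

Span = 2.27 V.
Number of codes = 2^13 = 8192.
LSB = 2.27 V ÷ 2^13 = 2.27/8192 V = 277.1 µV.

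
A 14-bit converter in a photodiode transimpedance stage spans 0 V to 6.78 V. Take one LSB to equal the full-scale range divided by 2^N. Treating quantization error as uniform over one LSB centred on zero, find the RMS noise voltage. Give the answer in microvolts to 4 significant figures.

119.5 µV

Range is 6.78 V.
Step size = 6.78/16384 V = 413.818 µV.
σ_q = LSB/√12 = 413.818 µV/3.4641 = 119.5 µV.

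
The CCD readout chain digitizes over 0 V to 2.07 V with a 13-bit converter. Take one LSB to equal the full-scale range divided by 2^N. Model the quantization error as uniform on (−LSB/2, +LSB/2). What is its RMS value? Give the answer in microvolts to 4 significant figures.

V_FS = 2.07 V.
One LSB is 2.07 V / 8192 = 252.686 µV.
σ_q = LSB/√12 = 252.686 µV/3.4641 = 72.94 µV.

72.94 µV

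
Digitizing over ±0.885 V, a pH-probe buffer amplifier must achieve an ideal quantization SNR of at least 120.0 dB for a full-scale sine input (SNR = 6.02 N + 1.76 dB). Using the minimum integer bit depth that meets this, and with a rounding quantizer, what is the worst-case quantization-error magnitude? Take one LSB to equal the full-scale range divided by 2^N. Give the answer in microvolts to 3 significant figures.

0.844 µV

The full-scale span is 0.885 − (-0.885) = 1.77 V.
6.02 N + 1.76 ≥ 120.0 gives N ≥ 19.641, so the minimum integer is 20.
LSB = 1.77 V / 2^20 = 1.6880 µV.
Max error for round-to-nearest is LSB/2 = 0.844 µV.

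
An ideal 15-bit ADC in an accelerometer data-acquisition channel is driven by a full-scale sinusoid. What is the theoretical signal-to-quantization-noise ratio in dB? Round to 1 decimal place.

92.1 dB

6.02(15) + 1.76 = 90.30 + 1.76 = 92.06 dB.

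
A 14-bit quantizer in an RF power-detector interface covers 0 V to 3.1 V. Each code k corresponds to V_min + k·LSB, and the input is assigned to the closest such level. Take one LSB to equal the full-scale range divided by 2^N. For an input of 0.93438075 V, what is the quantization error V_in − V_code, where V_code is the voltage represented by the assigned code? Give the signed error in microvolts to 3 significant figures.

+66.8 µV

Range is 3.1 V. LSB = 3.1 V / 2^14 ≈ 189.2 µV.
(0.93438075 − (0)) / LSB = 0.93438075 × 16384/3.1 = 4938.3530. Nearest integer: k = 4938.
Reconstructed level: 0 + 4938 × 3.1/16384 V = 0.93431396484 V.
Error = V_in − V_code = 0.93438075 − (0.93431396484) = +66.8 µV.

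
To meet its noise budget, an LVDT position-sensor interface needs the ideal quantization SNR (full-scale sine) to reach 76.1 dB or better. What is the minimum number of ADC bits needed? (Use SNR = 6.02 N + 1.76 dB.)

13 bits

Solving 6.02 N ≥ 76.1 − 1.76: N ≥ 12.349. Round up → N = 13.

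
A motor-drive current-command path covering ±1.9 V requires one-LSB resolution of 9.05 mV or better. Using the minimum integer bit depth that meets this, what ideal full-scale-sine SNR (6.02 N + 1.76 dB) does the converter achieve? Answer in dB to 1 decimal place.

55.9 dB

Range = 1.9 − (-1.9) = 3.8 V.
Levels needed ≥ 3.8/9.05 mV = 419.9. 2^9 = 512 suffices, so N_min = 9.
6.02(9) + 1.76 = 55.94 dB.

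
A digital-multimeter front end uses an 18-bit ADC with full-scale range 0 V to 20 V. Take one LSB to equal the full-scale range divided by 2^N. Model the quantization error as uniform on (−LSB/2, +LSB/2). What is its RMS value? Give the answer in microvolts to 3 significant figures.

Range is 20 V.
LSB = 20 V / 2^18 = 76.294 µV.
V_rms = LSB/√12 = 76.294 µV / √12 = 22.0 µV.

22.0 µV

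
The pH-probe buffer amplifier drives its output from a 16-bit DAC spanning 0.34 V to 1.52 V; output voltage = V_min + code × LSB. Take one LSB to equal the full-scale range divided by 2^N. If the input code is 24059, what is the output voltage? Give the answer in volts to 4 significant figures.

0.7732 V

Full-scale range = 1.52 V − (0.34 V) = 1.18 V. LSB = 1.18 V / 2^16.
V_out = V_min + code × LSB = 0.34 V + 24059 × 1.18 V / 65536
      = 0.34 + 0.433191 = 0.773191 V.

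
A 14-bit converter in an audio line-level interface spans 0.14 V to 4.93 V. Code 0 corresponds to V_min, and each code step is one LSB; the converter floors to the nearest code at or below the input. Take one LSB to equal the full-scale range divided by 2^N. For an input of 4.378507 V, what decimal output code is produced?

14497

Range = 4.93 − (0.14) = 4.79 V. LSB = 4.79 V / 2^14 ≈ 292.4 µV.
(V_in − V_min) × 2^14/range = (4.378507 − (0.14)) × 16384/4.79 = 14497.641.
Floor → code = 14497.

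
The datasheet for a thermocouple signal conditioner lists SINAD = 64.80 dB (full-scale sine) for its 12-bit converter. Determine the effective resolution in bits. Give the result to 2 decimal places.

ENOB = (64.80 − 1.76)/6.02 = 10.4718 bits.

10.47 bits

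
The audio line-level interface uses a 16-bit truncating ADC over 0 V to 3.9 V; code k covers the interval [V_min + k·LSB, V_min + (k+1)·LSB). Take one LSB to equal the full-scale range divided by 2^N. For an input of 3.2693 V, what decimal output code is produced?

54937

Full-scale range = 3.9 V. LSB = 3.9 V / 2^16 ≈ 59.51 µV.
(V_in − V_min) × 2^16/range = (3.2693 − (0)) × 65536/3.9 = 54937.653.
Floor → code = 54937.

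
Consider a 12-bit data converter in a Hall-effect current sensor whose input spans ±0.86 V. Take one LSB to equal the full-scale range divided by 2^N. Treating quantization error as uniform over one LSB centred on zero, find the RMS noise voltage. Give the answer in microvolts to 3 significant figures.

Span: 0.86 V − (-0.86 V) = 1.72 V.
LSB = 1.72 V ÷ 2^12 = 1.72/4096 V = 419.92 µV.
RMS of a uniform error over width LSB is LSB/√12 = 121 µV.

121 µV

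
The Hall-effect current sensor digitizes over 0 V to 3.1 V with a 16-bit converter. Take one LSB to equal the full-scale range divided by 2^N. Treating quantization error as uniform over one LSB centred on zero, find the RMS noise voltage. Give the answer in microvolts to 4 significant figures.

13.65 µV

V_FS = 3.1 V.
LSB = 3.1 V ÷ 2^16 = 3.1/65536 V = 47.3022 µV.
V_rms = LSB/√12 = 47.3022 µV / √12 = 13.65 µV.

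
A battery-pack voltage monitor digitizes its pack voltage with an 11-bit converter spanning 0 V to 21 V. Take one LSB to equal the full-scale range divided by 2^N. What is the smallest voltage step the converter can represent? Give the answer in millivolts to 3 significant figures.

10.3 mV

Full-scale range = 21 V.
There are 2^11 = 2048 steps.
One LSB is 21 V / 2048 = 10.3 mV.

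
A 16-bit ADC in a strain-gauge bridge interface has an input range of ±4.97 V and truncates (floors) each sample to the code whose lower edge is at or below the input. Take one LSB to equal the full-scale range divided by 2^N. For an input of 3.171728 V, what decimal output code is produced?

53679

The full-scale span is 4.97 − (-4.97) = 9.94 V. LSB = 9.94 V / 2^16 ≈ 151.7 µV.
(V_in − V_min) × 2^16/range = (3.171728 − (-4.97)) × 65536/9.94 = 53679.707.
Floor → code = 53679.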